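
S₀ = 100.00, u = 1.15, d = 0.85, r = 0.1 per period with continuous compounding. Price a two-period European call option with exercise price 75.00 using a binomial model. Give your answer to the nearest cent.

Risk-neutral probability p = (e^0.1 − 0.85)/(1.15 − 0.85) = 0.2552/0.3000 = 0.8506
Terminal stock prices: S_uu = 132.2, S_ud = 97.75, S_dd = 72.25
Terminal payoffs (S − K): max(57.25, 0) = 57.25, max(22.75, 0) = 22.75, max(-2.75, 0) = 0
Node u (S = 115): V_u = e^(−0.1)·[0.8506·57.2500 + 0.1494·22.7500] = 47.1372
Node d (S = 85): V_d = e^(−0.1)·[0.8506·22.7500 + 0.1494·0.0000] = 17.5090
Node 0 (S = 100): V_0 = e^(−0.1)·[0.8506·47.1372 + 0.1494·17.5090] = 38.6455

38.65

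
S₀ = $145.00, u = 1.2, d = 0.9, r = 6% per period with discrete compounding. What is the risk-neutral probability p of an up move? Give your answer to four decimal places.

Risk-neutral probability p = (1 + 0.06 − 0.9)/(1.2 − 0.9) = 0.1600/0.3000 = 0.5333

p = 0.5333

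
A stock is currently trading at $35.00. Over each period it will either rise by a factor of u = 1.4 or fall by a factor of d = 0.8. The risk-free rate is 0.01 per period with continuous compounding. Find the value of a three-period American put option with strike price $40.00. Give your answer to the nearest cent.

$9.77

Risk-neutral probability p = (e^0.01 − 0.8)/(1.4 − 0.8) = 0.2101/0.6000 = 0.3501
Terminal stock prices: S_uuu = 96.04, S_uud = 54.88, S_udd = 31.36, S_ddd = 17.92
Terminal payoffs (K − S): max(-56.04, 0) = 0, max(-14.88, 0) = 0, max(8.64, 0) = 8.64, max(22.08, 0) = 22.08
Node uu (S = 68.6): continuation = e^(−0.01)·[0.3501·0.0000 + 0.6499·0.0000] = 0.0000; exercise value = 0.0000 ≤ continuation, so V_uu = 0.0000
Node ud (S = 39.2): continuation = e^(−0.01)·[0.3501·0.0000 + 0.6499·8.6400] = 5.5594; exercise value = 0.8000 ≤ continuation, so V_ud = 5.5594
Node dd (S = 22.4): continuation = e^(−0.01)·[0.3501·8.6400 + 0.6499·22.0800] = 17.2020; exercise value = 17.6000 > continuation, so V_dd = 17.6000 (exercise)
Node u (S = 49): continuation = e^(−0.01)·[0.3501·0.0000 + 0.6499·5.5594] = 3.5772; exercise value = 0.0000 ≤ continuation, so V_u = 3.5772
Node d (S = 28): continuation = e^(−0.01)·[0.3501·5.5594 + 0.6499·17.6000] = 13.2516; exercise value = 12.0000 ≤ continuation, so V_d = 13.2516
Node 0 (S = 35): continuation = e^(−0.01)·[0.3501·3.5772 + 0.6499·13.2516] = 9.7666; exercise value = 5.0000 ≤ continuation, so V_0 = 9.7666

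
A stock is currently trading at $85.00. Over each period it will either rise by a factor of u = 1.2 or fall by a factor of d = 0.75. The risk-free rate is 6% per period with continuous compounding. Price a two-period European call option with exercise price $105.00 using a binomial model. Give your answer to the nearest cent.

Risk-neutral probability p = (e^0.06 − 0.75)/(1.2 − 0.75) = 0.3118/0.4500 = 0.6930
Terminal stock prices: S_uu = 122.4, S_ud = 76.5, S_dd = 47.81
Terminal payoffs (S − K): max(17.4, 0) = 17.4, max(-28.5, 0) = 0, max(-57.19, 0) = 0
Node u (S = 102): V_u = e^(−0.06)·[0.6930·17.4000 + 0.3070·0.0000] = 11.3555
Node d (S = 63.75): V_d = e^(−0.06)·[0.6930·0.0000 + 0.3070·0.0000] = 0.0000
Node 0 (S = 85): V_0 = e^(−0.06)·[0.6930·11.3555 + 0.3070·0.0000] = 7.4108

$7.41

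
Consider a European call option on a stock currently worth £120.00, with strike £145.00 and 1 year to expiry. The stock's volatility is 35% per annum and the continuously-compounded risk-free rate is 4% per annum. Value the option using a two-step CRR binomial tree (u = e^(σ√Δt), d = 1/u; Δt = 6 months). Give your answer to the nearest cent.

£11.42

CRR parameters: u = e^(σ√Δt) = e^(0.35·√0.5) = 1.2808, d = 1/u = 0.7808
Per-period rate: rΔt = 0.04·0.5 = 0.02, so R = e^0.02 = 1.0202
Risk-neutral probability p = (e^0.02 − 0.7808)/(1.2808 − 0.7808) = 0.2394/0.5000 = 0.4788
Terminal stock prices: S_uu = 196.9, S_ud = 120, S_dd = 73.15
Terminal payoffs (S − K): max(51.85, 0) = 51.85, max(-25, 0) = 0, max(-71.85, 0) = 0
Node u (S = 153.7): V_u = e^(−0.02)·[0.4788·51.8548 + 0.5212·0.0000] = 24.3386
Node d (S = 93.69): V_d = e^(−0.02)·[0.4788·0.0000 + 0.5212·0.0000] = 0.0000
Node 0 (S = 120): V_0 = e^(−0.02)·[0.4788·24.3386 + 0.5212·0.0000] = 11.4235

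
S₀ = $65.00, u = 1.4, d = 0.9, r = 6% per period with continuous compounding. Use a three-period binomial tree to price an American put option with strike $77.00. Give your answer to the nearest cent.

$12.19

Risk-neutral probability p = (e^0.06 − 0.9)/(1.4 − 0.9) = 0.1618/0.5000 = 0.3237
Terminal stock prices: S_uuu = 178.4, S_uud = 114.7, S_udd = 73.71, S_ddd = 47.39
Terminal payoffs (K − S): max(-101.4, 0) = 0, max(-37.66, 0) = 0, max(3.29, 0) = 3.29, max(29.61, 0) = 29.61
Node uu (S = 127.4): continuation = e^(−0.06)·[0.3237·0.0000 + 0.6763·0.0000] = 0.0000; exercise value = 0.0000 ≤ continuation, so V_uu = 0.0000
Node ud (S = 81.9): continuation = e^(−0.06)·[0.3237·0.0000 + 0.6763·3.2900] = 2.0955; exercise value = 0.0000 ≤ continuation, so V_ud = 2.0955
Node dd (S = 52.65): continuation = e^(−0.06)·[0.3237·3.2900 + 0.6763·29.6150] = 19.8659; exercise value = 24.3500 > continuation, so V_dd = 24.3500 (exercise)
Node u (S = 91): continuation = e^(−0.06)·[0.3237·0.0000 + 0.6763·2.0955] = 1.3347; exercise value = 0.0000 ≤ continuation, so V_u = 1.3347
Node d (S = 58.5): continuation = e^(−0.06)·[0.3237·2.0955 + 0.6763·24.3500] = 16.1483; exercise value = 18.5000 > continuation, so V_d = 18.5000 (exercise)
Node 0 (S = 65): continuation = e^(−0.06)·[0.3237·1.3347 + 0.6763·18.5000] = 12.1903; exercise value = 12.0000 ≤ continuation, so V_0 = 12.1903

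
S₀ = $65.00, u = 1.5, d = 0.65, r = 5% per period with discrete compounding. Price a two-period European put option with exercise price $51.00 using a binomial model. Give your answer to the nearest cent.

$5.98

Risk-neutral probability p = (1 + 0.05 − 0.65)/(1.5 − 0.65) = 0.4000/0.8500 = 0.4706
Terminal stock prices: S_uu = 146.2, S_ud = 63.38, S_dd = 27.46
Terminal payoffs (K − S): max(-95.25, 0) = 0, max(-12.38, 0) = 0, max(23.54, 0) = 23.54
Node u (S = 97.5): V_u = 1/1.05·[0.4706·0.0000 + 0.5294·0.0000] = 0.0000
Node d (S = 42.25): V_d = 1/1.05·[0.4706·0.0000 + 0.5294·23.5375] = 11.8676
Node 0 (S = 65): V_0 = 1/1.05·[0.4706·0.0000 + 0.5294·11.8676] = 5.9837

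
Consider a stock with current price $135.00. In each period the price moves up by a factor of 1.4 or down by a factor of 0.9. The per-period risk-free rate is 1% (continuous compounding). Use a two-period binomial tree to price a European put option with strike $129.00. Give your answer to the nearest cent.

Risk-neutral probability p = (e^0.01 − 0.9)/(1.4 − 0.9) = 0.1101/0.5000 = 0.2201
Terminal stock prices: S_uu = 264.6, S_ud = 170.1, S_dd = 109.4
Terminal payoffs (K − S): max(-135.6, 0) = 0, max(-41.1, 0) = 0, max(19.65, 0) = 19.65
Node u (S = 189): V_u = e^(−0.01)·[0.2201·0.0000 + 0.7799·0.0000] = 0.0000
Node d (S = 121.5): V_d = e^(−0.01)·[0.2201·0.0000 + 0.7799·19.6500] = 15.1725
Node 0 (S = 135): V_0 = e^(−0.01)·[0.2201·0.0000 + 0.7799·15.1725] = 11.7153

$11.72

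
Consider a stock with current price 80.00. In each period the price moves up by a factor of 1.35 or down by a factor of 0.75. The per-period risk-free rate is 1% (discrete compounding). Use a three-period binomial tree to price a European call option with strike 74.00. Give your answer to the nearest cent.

Risk-neutral probability p = (1 + 0.01 − 0.75)/(1.35 − 0.75) = 0.2600/0.6000 = 0.4333
Terminal stock prices: S_uuu = 196.8, S_uud = 109.4, S_udd = 60.75, S_ddd = 33.75
Terminal payoffs (S − K): max(122.8, 0) = 122.8, max(35.35, 0) = 35.35, max(-13.25, 0) = 0, max(-40.25, 0) = 0
Node uu (S = 145.8): V_uu = 1/1.01·[0.4333·122.8300 + 0.5667·35.3500] = 72.5327
Node ud (S = 81): V_ud = 1/1.01·[0.4333·35.3500 + 0.5667·0.0000] = 15.1667
Node dd (S = 45): V_dd = 1/1.01·[0.4333·0.0000 + 0.5667·0.0000] = 0.0000
Node u (S = 108): V_u = 1/1.01·[0.4333·72.5327 + 0.5667·15.1667] = 39.6290
Node d (S = 60): V_d = 1/1.01·[0.4333·15.1667 + 0.5667·0.0000] = 6.5072
Node 0 (S = 80): V_0 = 1/1.01·[0.4333·39.6290 + 0.5667·6.5072] = 20.6534

20.65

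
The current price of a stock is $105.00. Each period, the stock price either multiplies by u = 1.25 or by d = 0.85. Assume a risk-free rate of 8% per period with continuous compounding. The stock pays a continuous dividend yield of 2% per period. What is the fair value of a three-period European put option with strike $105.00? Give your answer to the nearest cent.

$6.13

Per-period risk-free factor R = e^0.08 = 1.0833; dividend-adjusted growth = e^(0.08−0.02) = 1.0618.
Risk-neutral probability p = (1.0618 − 0.85)/(1.25 − 0.85) = 0.2118/0.4000 = 0.5296
Terminal stock prices: S_uuu = 205.1, S_uud = 139.5, S_udd = 94.83, S_ddd = 64.48
Terminal payoffs (K − S): max(-100.1, 0) = 0, max(-34.45, 0) = 0, max(10.17, 0) = 10.17, max(40.52, 0) = 40.52
Node uu (S = 164.1): V_uu = e^(−0.08)·[0.5296·0.0000 + 0.4704·0.0000] = 0.0000
Node ud (S = 111.6): V_ud = e^(−0.08)·[0.5296·0.0000 + 0.4704·10.1719] = 4.4171
Node dd (S = 75.86): V_dd = e^(−0.08)·[0.5296·10.1719 + 0.4704·40.5169] = 22.5669
Node u (S = 131.2): V_u = e^(−0.08)·[0.5296·0.0000 + 0.4704·4.4171] = 1.9181
Node d (S = 89.25): V_d = e^(−0.08)·[0.5296·4.4171 + 0.4704·22.5669] = 11.9589
Node 0 (S = 105): V_0 = e^(−0.08)·[0.5296·1.9181 + 0.4704·11.9589] = 6.1307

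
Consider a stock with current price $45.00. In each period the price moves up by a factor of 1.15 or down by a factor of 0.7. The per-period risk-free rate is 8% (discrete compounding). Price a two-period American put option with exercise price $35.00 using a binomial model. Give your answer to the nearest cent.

Risk-neutral probability p = (1 + 0.08 − 0.7)/(1.15 − 0.7) = 0.3800/0.4500 = 0.8444
Terminal stock prices: S_uu = 59.51, S_ud = 36.22, S_dd = 22.05
Terminal payoffs (K − S): max(-24.51, 0) = 0, max(-1.225, 0) = 0, max(12.95, 0) = 12.95
Node u (S = 51.75): continuation = 1/1.08·[0.8444·0.0000 + 0.1556·0.0000] = 0.0000; exercise value = 0.0000 ≤ continuation, so V_u = 0.0000
Node d (S = 31.5): continuation = 1/1.08·[0.8444·0.0000 + 0.1556·12.9500] = 1.8652; exercise value = 3.5000 > continuation, so V_d = 3.5000 (exercise)
Node 0 (S = 45): continuation = 1/1.08·[0.8444·0.0000 + 0.1556·3.5000] = 0.5041; exercise value = 0.0000 ≤ continuation, so V_0 = 0.5041

$0.50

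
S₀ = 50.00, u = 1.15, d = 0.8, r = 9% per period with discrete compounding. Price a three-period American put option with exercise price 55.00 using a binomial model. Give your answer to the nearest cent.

Risk-neutral probability p = (1 + 0.09 − 0.8)/(1.15 − 0.8) = 0.2900/0.3500 = 0.8286
Terminal stock prices: S_uuu = 76.04, S_uud = 52.9, S_udd = 36.8, S_ddd = 25.6
Terminal payoffs (K − S): max(-21.04, 0) = 0, max(2.1, 0) = 2.1, max(18.2, 0) = 18.2, max(29.4, 0) = 29.4
Node uu (S = 66.12): continuation = 1/1.09·[0.8286·0.0000 + 0.1714·2.1000] = 0.3303; exercise value = 0.0000 ≤ continuation, so V_uu = 0.3303
Node ud (S = 46): continuation = 1/1.09·[0.8286·2.1000 + 0.1714·18.2000] = 4.4587; exercise value = 9.0000 > continuation, so V_ud = 9.0000 (exercise)
Node dd (S = 32): continuation = 1/1.09·[0.8286·18.2000 + 0.1714·29.4000] = 18.4587; exercise value = 23.0000 > continuation, so V_dd = 23.0000 (exercise)
Node u (S = 57.5): continuation = 1/1.09·[0.8286·0.3303 + 0.1714·9.0000] = 1.6665; exercise value = 0.0000 ≤ continuation, so V_u = 1.6665
Node d (S = 40): continuation = 1/1.09·[0.8286·9.0000 + 0.1714·23.0000] = 10.4587; exercise value = 15.0000 > continuation, so V_d = 15.0000 (exercise)
Node 0 (S = 50): continuation = 1/1.09·[0.8286·1.6665 + 0.1714·15.0000] = 3.6259; exercise value = 5.0000 > continuation, so V_0 = 5.0000 (exercise)

5.00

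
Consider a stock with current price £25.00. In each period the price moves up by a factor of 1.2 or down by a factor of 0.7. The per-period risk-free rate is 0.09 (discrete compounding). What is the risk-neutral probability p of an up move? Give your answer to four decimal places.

Risk-neutral probability p = (1 + 0.09 − 0.7)/(1.2 − 0.7) = 0.3900/0.5000 = 0.7800

p = 0.7800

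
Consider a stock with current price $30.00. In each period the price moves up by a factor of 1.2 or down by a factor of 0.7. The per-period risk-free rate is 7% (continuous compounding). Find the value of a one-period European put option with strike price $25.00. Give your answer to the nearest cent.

$0.95

Risk-neutral probability p = (e^0.07 − 0.7)/(1.2 − 0.7) = 0.3725/0.5000 = 0.7450
Terminal stock prices: S_u = 36, S_d = 21
Terminal payoffs (K − S): max(-11, 0) = 0, max(4, 0) = 4
Node 0 (S = 30): V_0 = e^(−0.07)·[0.7450·0.0000 + 0.2550·4.0000] = 0.9510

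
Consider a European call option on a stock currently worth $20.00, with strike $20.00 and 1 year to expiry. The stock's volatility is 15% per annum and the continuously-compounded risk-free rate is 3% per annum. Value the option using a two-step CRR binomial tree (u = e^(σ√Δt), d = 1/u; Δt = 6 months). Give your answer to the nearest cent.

$1.36

CRR parameters: u = e^(σ√Δt) = e^(0.15·√0.5) = 1.1119, d = 1/u = 0.8994
Per-period rate: rΔt = 0.03·0.5 = 0.015, so R = e^0.015 = 1.0151
Risk-neutral probability p = (e^0.015 − 0.8994)/(1.1119 − 0.8994) = 0.1157/0.2125 = 0.5446
Terminal stock prices: S_uu = 24.73, S_ud = 20, S_dd = 16.18
Terminal payoffs (S − K): max(4.726, 0) = 4.726, max(0, 0) = 0, max(-3.823, 0) = 0
Node u (S = 22.24): V_u = e^(−0.015)·[0.5446·4.7262 + 0.4554·0.0000] = 2.5357
Node d (S = 17.99): V_d = e^(−0.015)·[0.5446·0.0000 + 0.4554·0.0000] = 0.0000
Node 0 (S = 20): V_0 = e^(−0.015)·[0.5446·2.5357 + 0.4554·0.0000] = 1.3604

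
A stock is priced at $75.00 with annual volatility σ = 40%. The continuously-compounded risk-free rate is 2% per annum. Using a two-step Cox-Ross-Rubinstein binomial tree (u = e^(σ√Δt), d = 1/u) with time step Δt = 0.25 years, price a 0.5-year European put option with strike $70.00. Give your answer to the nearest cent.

$5.64

CRR parameters: u = e^(σ√Δt) = e^(0.4·√0.25) = 1.2214, d = 1/u = 0.8187
Per-period rate: rΔt = 0.02·0.25 = 0.005, so R = e^0.005 = 1.0050
Risk-neutral probability p = (e^0.005 − 0.8187)/(1.2214 − 0.8187) = 0.1863/0.4027 = 0.4626
Terminal stock prices: S_uu = 111.9, S_ud = 75, S_dd = 50.27
Terminal payoffs (K − S): max(-41.89, 0) = 0, max(-5, 0) = 0, max(19.73, 0) = 19.73
Node u (S = 91.61): V_u = e^(−0.005)·[0.4626·0.0000 + 0.5374·0.0000] = 0.0000
Node d (S = 61.4): V_d = e^(−0.005)·[0.4626·0.0000 + 0.5374·19.7260] = 10.5476
Node 0 (S = 75): V_0 = e^(−0.005)·[0.4626·0.0000 + 0.5374·10.5476] = 5.6399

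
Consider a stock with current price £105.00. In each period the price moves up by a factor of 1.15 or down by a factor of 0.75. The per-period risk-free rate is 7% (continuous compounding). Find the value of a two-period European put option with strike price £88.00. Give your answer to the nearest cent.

£0.94

Risk-neutral probability p = (e^0.07 − 0.75)/(1.15 − 0.75) = 0.3225/0.4000 = 0.8063
Terminal stock prices: S_uu = 138.9, S_ud = 90.56, S_dd = 59.06
Terminal payoffs (K − S): max(-50.86, 0) = 0, max(-2.562, 0) = 0, max(28.94, 0) = 28.94
Node u (S = 120.7): V_u = e^(−0.07)·[0.8063·0.0000 + 0.1937·0.0000] = 0.0000
Node d (S = 78.75): V_d = e^(−0.07)·[0.8063·0.0000 + 0.1937·28.9375] = 5.2270
Node 0 (S = 105): V_0 = e^(−0.07)·[0.8063·0.0000 + 0.1937·5.2270] = 0.9442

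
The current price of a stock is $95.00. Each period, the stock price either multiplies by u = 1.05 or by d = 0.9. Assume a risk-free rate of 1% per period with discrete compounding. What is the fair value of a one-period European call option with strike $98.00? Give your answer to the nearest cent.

$1.27

Risk-neutral probability p = (1 + 0.01 − 0.9)/(1.05 − 0.9) = 0.1100/0.1500 = 0.7333
Terminal stock prices: S_u = 99.75, S_d = 85.5
Terminal payoffs (S − K): max(1.75, 0) = 1.75, max(-12.5, 0) = 0
Node 0 (S = 95): V_0 = 1/1.01·[0.7333·1.7500 + 0.2667·0.0000] = 1.2706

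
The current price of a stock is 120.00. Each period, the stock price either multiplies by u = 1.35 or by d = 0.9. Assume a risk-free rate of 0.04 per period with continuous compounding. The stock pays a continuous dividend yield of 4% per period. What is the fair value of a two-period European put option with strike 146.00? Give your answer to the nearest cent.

27.32

Per-period risk-free factor R = e^0.04 = 1.0408; dividend-adjusted growth = e^(0.04−0.04) = 1.0000.
Risk-neutral probability p = (1.0000 − 0.9)/(1.35 − 0.9) = 0.1000/0.4500 = 0.2222
Terminal stock prices: S_uu = 218.7, S_ud = 145.8, S_dd = 97.2
Terminal payoffs (K − S): max(-72.7, 0) = 0, max(0.2, 0) = 0.2, max(48.8, 0) = 48.8
Node u (S = 162): V_u = e^(−0.04)·[0.2222·0.0000 + 0.7778·0.2000] = 0.1495
Node d (S = 108): V_d = e^(−0.04)·[0.2222·0.2000 + 0.7778·48.8000] = 36.5100
Node 0 (S = 120): V_0 = e^(−0.04)·[0.2222·0.1495 + 0.7778·36.5100] = 27.3151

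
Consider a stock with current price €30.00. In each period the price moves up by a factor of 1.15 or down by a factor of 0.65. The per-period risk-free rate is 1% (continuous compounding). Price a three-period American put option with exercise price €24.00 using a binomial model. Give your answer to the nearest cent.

€1.90

Risk-neutral probability p = (e^0.01 − 0.65)/(1.15 − 0.65) = 0.3601/0.5000 = 0.7201
Terminal stock prices: S_uuu = 45.63, S_uud = 25.79, S_udd = 14.58, S_ddd = 8.239
Terminal payoffs (K − S): max(-21.63, 0) = 0, max(-1.789, 0) = 0, max(9.424, 0) = 9.424, max(15.76, 0) = 15.76
Node uu (S = 39.67): continuation = e^(−0.01)·[0.7201·0.0000 + 0.2799·0.0000] = 0.0000; exercise value = 0.0000 ≤ continuation, so V_uu = 0.0000
Node ud (S = 22.43): continuation = e^(−0.01)·[0.7201·0.0000 + 0.2799·9.4237] = 2.6115; exercise value = 1.5750 ≤ continuation, so V_ud = 2.6115
Node dd (S = 12.68): continuation = e^(−0.01)·[0.7201·9.4237 + 0.2799·15.7613] = 11.0862; exercise value = 11.3250 > continuation, so V_dd = 11.3250 (exercise)
Node u (S = 34.5): continuation = e^(−0.01)·[0.7201·0.0000 + 0.2799·2.6115] = 0.7237; exercise value = 0.0000 ≤ continuation, so V_u = 0.7237
Node d (S = 19.5): continuation = e^(−0.01)·[0.7201·2.6115 + 0.2799·11.3250] = 5.0001; exercise value = 4.5000 ≤ continuation, so V_d = 5.0001
Node 0 (S = 30): continuation = e^(−0.01)·[0.7201·0.7237 + 0.2799·5.0001] = 1.9015; exercise value = 0.0000 ≤ continuation, so V_0 = 1.9015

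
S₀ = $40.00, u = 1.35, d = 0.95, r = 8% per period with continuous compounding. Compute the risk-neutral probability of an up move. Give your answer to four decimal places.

p = 0.3332

Risk-neutral probability p = (e^0.08 − 0.95)/(1.35 − 0.95) = 0.1333/0.4000 = 0.3332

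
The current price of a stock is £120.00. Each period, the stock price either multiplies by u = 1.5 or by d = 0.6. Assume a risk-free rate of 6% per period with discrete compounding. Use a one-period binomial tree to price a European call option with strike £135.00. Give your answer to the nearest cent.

Risk-neutral probability p = (1 + 0.06 − 0.6)/(1.5 − 0.6) = 0.4600/0.9000 = 0.5111
Terminal stock prices: S_u = 180, S_d = 72
Terminal payoffs (S − K): max(45, 0) = 45, max(-63, 0) = 0
Node 0 (S = 120): V_0 = 1/1.06·[0.5111·45.0000 + 0.4889·0.0000] = 21.6981

£21.70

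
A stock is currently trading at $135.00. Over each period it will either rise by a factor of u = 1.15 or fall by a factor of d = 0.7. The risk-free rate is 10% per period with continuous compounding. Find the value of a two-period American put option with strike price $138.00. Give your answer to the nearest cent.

$6.07

Risk-neutral probability p = (e^0.1 − 0.7)/(1.15 − 0.7) = 0.4052/0.4500 = 0.9004
Terminal stock prices: S_uu = 178.5, S_ud = 108.7, S_dd = 66.15
Terminal payoffs (K − S): max(-40.54, 0) = 0, max(29.33, 0) = 29.33, max(71.85, 0) = 71.85
Node u (S = 155.2): continuation = e^(−0.1)·[0.9004·0.0000 + 0.0996·29.3250] = 2.6434; exercise value = 0.0000 ≤ continuation, so V_u = 2.6434
Node d (S = 94.5): continuation = e^(−0.1)·[0.9004·29.3250 + 0.0996·71.8500] = 30.3676; exercise value = 43.5000 > continuation, so V_d = 43.5000 (exercise)
Node 0 (S = 135): continuation = e^(−0.1)·[0.9004·2.6434 + 0.0996·43.5000] = 6.0746; exercise value = 3.0000 ≤ continuation, so V_0 = 6.0746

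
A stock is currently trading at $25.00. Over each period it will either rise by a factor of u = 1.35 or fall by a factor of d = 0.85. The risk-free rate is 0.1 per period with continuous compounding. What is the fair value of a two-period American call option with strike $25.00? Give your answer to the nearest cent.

Risk-neutral probability p = (e^0.1 − 0.85)/(1.35 − 0.85) = 0.2552/0.5000 = 0.5103
Terminal stock prices: S_uu = 45.56, S_ud = 28.69, S_dd = 18.06
Terminal payoffs (S − K): max(20.56, 0) = 20.56, max(3.688, 0) = 3.688, max(-6.938, 0) = 0
Node u (S = 33.75): continuation = e^(−0.1)·[0.5103·20.5625 + 0.4897·3.6875] = 11.1291; exercise value = 8.7500 ≤ continuation, so V_u = 11.1291
Node d (S = 21.25): continuation = e^(−0.1)·[0.5103·3.6875 + 0.4897·0.0000] = 1.7028; exercise value = 0.0000 ≤ continuation, so V_d = 1.7028
Node 0 (S = 25): continuation = e^(−0.1)·[0.5103·11.1291 + 0.4897·1.7028] = 5.8936; exercise value = 0.0000 ≤ continuation, so V_0 = 5.8936

$5.89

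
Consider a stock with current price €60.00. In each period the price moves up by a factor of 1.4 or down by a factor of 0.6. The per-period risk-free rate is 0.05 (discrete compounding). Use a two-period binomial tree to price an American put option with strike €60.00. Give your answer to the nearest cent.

€12.14

Risk-neutral probability p = (1 + 0.05 − 0.6)/(1.4 − 0.6) = 0.4500/0.8000 = 0.5625
Terminal stock prices: S_uu = 117.6, S_ud = 50.4, S_dd = 21.6
Terminal payoffs (K − S): max(-57.6, 0) = 0, max(9.6, 0) = 9.6, max(38.4, 0) = 38.4
Node u (S = 84): continuation = 1/1.05·[0.5625·0.0000 + 0.4375·9.6000] = 4.0000; exercise value = 0.0000 ≤ continuation, so V_u = 4.0000
Node d (S = 36): continuation = 1/1.05·[0.5625·9.6000 + 0.4375·38.4000] = 21.1429; exercise value = 24.0000 > continuation, so V_d = 24.0000 (exercise)
Node 0 (S = 60): continuation = 1/1.05·[0.5625·4.0000 + 0.4375·24.0000] = 12.1429; exercise value = 0.0000 ≤ continuation, so V_0 = 12.1429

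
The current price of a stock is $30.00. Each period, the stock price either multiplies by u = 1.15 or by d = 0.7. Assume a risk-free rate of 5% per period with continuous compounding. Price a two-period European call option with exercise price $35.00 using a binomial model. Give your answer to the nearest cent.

Risk-neutral probability p = (e^0.05 − 0.7)/(1.15 − 0.7) = 0.3513/0.4500 = 0.7806
Terminal stock prices: S_uu = 39.67, S_ud = 24.15, S_dd = 14.7
Terminal payoffs (S − K): max(4.675, 0) = 4.675, max(-10.85, 0) = 0, max(-20.3, 0) = 0
Node u (S = 34.5): V_u = e^(−0.05)·[0.7806·4.6750 + 0.2194·0.0000] = 3.4713
Node d (S = 21): V_d = e^(−0.05)·[0.7806·0.0000 + 0.2194·0.0000] = 0.0000
Node 0 (S = 30): V_0 = e^(−0.05)·[0.7806·3.4713 + 0.2194·0.0000] = 2.5776

$2.58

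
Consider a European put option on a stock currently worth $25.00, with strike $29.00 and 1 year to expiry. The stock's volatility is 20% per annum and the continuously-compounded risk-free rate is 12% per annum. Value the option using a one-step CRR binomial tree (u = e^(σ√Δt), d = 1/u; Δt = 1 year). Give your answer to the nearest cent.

$1.76

CRR parameters: u = e^(σ√Δt) = e^(0.2·√1) = 1.2214, d = 1/u = 0.8187
Per-period rate: rΔt = 0.12·1 = 0.12, so R = e^0.12 = 1.1275
Risk-neutral probability p = (e^0.12 − 0.8187)/(1.2214 − 0.8187) = 0.3088/0.4027 = 0.7668
Terminal stock prices: S_u = 30.54, S_d = 20.47
Terminal payoffs (K − S): max(-1.535, 0) = 0, max(8.532, 0) = 8.532
Node 0 (S = 25): V_0 = e^(−0.12)·[0.7668·0.0000 + 0.2332·8.5317] = 1.7647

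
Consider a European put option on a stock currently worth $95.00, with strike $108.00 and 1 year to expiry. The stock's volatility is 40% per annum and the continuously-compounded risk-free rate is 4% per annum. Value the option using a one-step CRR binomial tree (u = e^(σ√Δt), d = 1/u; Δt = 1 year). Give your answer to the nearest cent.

$23.38

CRR parameters: u = e^(σ√Δt) = e^(0.4·√1) = 1.4918, d = 1/u = 0.6703
Per-period rate: rΔt = 0.04·1 = 0.04, so R = e^0.04 = 1.0408
Risk-neutral probability p = (e^0.04 − 0.6703)/(1.4918 − 0.6703) = 0.3705/0.8215 = 0.4510
Terminal stock prices: S_u = 141.7, S_d = 63.68
Terminal payoffs (K − S): max(-33.72, 0) = 0, max(44.32, 0) = 44.32
Node 0 (S = 95): V_0 = e^(−0.04)·[0.4510·0.0000 + 0.5490·44.3196] = 23.3778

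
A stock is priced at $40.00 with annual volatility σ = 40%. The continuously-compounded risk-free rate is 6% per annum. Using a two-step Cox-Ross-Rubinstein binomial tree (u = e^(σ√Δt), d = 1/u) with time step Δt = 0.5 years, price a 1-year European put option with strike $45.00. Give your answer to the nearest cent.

$7.96

CRR parameters: u = e^(σ√Δt) = e^(0.4·√0.5) = 1.3269, d = 1/u = 0.7536
Per-period rate: rΔt = 0.06·0.5 = 0.03, so R = e^0.03 = 1.0305
Risk-neutral probability p = (e^0.03 − 0.7536)/(1.3269 − 0.7536) = 0.2768/0.5733 = 0.4829
Terminal stock prices: S_uu = 70.43, S_ud = 40, S_dd = 22.72
Terminal payoffs (K − S): max(-25.43, 0) = 0, max(5, 0) = 5, max(22.28, 0) = 22.28
Node u (S = 53.08): V_u = e^(−0.03)·[0.4829·0.0000 + 0.5171·5.0000] = 2.5092
Node d (S = 30.15): V_d = e^(−0.03)·[0.4829·5.0000 + 0.5171·22.2812] = 13.5245
Node 0 (S = 40): V_0 = e^(−0.03)·[0.4829·2.5092 + 0.5171·13.5245] = 7.9629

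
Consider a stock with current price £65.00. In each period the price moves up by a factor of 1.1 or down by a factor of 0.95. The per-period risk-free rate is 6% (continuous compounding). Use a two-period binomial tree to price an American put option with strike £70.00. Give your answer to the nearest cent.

£5.00

Risk-neutral probability p = (e^0.06 − 0.95)/(1.1 − 0.95) = 0.1118/0.1500 = 0.7456
Terminal stock prices: S_uu = 78.65, S_ud = 67.92, S_dd = 58.66
Terminal payoffs (K − S): max(-8.65, 0) = 0, max(2.075, 0) = 2.075, max(11.34, 0) = 11.34
Node u (S = 71.5): continuation = e^(−0.06)·[0.7456·0.0000 + 0.2544·2.0750] = 0.4972; exercise value = 0.0000 ≤ continuation, so V_u = 0.4972
Node d (S = 61.75): continuation = e^(−0.06)·[0.7456·2.0750 + 0.2544·11.3375] = 4.1735; exercise value = 8.2500 > continuation, so V_d = 8.2500 (exercise)
Node 0 (S = 65): continuation = e^(−0.06)·[0.7456·0.4972 + 0.2544·8.2500] = 2.3259; exercise value = 5.0000 > continuation, so V_0 = 5.0000 (exercise)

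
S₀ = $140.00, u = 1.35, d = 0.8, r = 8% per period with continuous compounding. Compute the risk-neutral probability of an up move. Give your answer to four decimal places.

p = 0.5151

Risk-neutral probability p = (e^0.08 − 0.8)/(1.35 − 0.8) = 0.2833/0.5500 = 0.5151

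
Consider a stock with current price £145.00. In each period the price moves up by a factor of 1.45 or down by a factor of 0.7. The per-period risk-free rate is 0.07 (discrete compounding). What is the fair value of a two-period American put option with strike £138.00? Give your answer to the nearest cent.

Risk-neutral probability p = (1 + 0.07 − 0.7)/(1.45 − 0.7) = 0.3700/0.7500 = 0.4933
Terminal stock prices: S_uu = 304.9, S_ud = 147.2, S_dd = 71.05
Terminal payoffs (K − S): max(-166.9, 0) = 0, max(-9.175, 0) = 0, max(66.95, 0) = 66.95
Node u (S = 210.2): continuation = 1/1.07·[0.4933·0.0000 + 0.5067·0.0000] = 0.0000; exercise value = 0.0000 ≤ continuation, so V_u = 0.0000
Node d (S = 101.5): continuation = 1/1.07·[0.4933·0.0000 + 0.5067·66.9500] = 31.7022; exercise value = 36.5000 > continuation, so V_d = 36.5000 (exercise)
Node 0 (S = 145): continuation = 1/1.07·[0.4933·0.0000 + 0.5067·36.5000] = 17.2835; exercise value = 0.0000 ≤ continuation, so V_0 = 17.2835

£17.28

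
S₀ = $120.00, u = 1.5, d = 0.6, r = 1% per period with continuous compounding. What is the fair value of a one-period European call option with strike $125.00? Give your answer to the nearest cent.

Risk-neutral probability p = (e^0.01 − 0.6)/(1.5 − 0.6) = 0.4101/0.9000 = 0.4556
Terminal stock prices: S_u = 180, S_d = 72
Terminal payoffs (S − K): max(55, 0) = 55, max(-53, 0) = 0
Node 0 (S = 120): V_0 = e^(−0.01)·[0.4556·55.0000 + 0.5444·0.0000] = 24.8093

$24.81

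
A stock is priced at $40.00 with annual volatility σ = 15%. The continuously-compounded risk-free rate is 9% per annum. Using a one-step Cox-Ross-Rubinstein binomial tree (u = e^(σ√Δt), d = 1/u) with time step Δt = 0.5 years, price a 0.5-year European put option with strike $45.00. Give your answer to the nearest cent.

$3.02

CRR parameters: u = e^(σ√Δt) = e^(0.15·√0.5) = 1.1119, d = 1/u = 0.8994
Per-period rate: rΔt = 0.09·0.5 = 0.045, so R = e^0.045 = 1.0460
Risk-neutral probability p = (e^0.045 − 0.8994)/(1.1119 − 0.8994) = 0.1467/0.2125 = 0.6901
Terminal stock prices: S_u = 44.48, S_d = 35.97
Terminal payoffs (K − S): max(0.5242, 0) = 0.5242, max(9.025, 0) = 9.025
Node 0 (S = 40): V_0 = e^(−0.045)·[0.6901·0.5242 + 0.3099·9.0254] = 3.0199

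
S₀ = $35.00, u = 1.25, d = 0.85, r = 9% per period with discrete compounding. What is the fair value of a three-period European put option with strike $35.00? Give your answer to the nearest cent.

$1.42

Risk-neutral probability p = (1 + 0.09 − 0.85)/(1.25 − 0.85) = 0.2400/0.4000 = 0.6000
Terminal stock prices: S_uuu = 68.36, S_uud = 46.48, S_udd = 31.61, S_ddd = 21.49
Terminal payoffs (K − S): max(-33.36, 0) = 0, max(-11.48, 0) = 0, max(3.391, 0) = 3.391, max(13.51, 0) = 13.51
Node uu (S = 54.69): V_uu = 1/1.09·[0.6000·0.0000 + 0.4000·0.0000] = 0.0000
Node ud (S = 37.19): V_ud = 1/1.09·[0.6000·0.0000 + 0.4000·3.3906] = 1.2443
Node dd (S = 25.29): V_dd = 1/1.09·[0.6000·3.3906 + 0.4000·13.5056] = 6.8226
Node u (S = 43.75): V_u = 1/1.09·[0.6000·0.0000 + 0.4000·1.2443] = 0.4566
Node d (S = 29.75): V_d = 1/1.09·[0.6000·1.2443 + 0.4000·6.8226] = 3.1886
Node 0 (S = 35): V_0 = 1/1.09·[0.6000·0.4566 + 0.4000·3.1886] = 1.4215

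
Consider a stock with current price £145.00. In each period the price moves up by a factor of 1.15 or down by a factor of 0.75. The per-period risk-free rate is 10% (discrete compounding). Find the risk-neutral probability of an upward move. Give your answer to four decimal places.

p = 0.8750

Risk-neutral probability p = (1 + 0.1 − 0.75)/(1.15 − 0.75) = 0.3500/0.4000 = 0.8750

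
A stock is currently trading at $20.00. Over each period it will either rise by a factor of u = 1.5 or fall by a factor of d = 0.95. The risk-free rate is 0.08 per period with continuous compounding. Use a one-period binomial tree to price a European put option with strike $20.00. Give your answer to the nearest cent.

$0.70

Risk-neutral probability p = (e^0.08 − 0.95)/(1.5 − 0.95) = 0.1333/0.5500 = 0.2423
Terminal stock prices: S_u = 30, S_d = 19
Terminal payoffs (K − S): max(-10, 0) = 0, max(1, 0) = 1
Node 0 (S = 20): V_0 = e^(−0.08)·[0.2423·0.0000 + 0.7577·1.0000] = 0.6994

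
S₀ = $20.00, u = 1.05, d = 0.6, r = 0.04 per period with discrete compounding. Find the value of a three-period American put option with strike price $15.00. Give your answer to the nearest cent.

$0.15

Risk-neutral probability p = (1 + 0.04 − 0.6)/(1.05 − 0.6) = 0.4400/0.4500 = 0.9778
Terminal stock prices: S_uuu = 23.15, S_uud = 13.23, S_udd = 7.56, S_ddd = 4.32
Terminal payoffs (K − S): max(-8.153, 0) = 0, max(1.77, 0) = 1.77, max(7.44, 0) = 7.44, max(10.68, 0) = 10.68
Node uu (S = 22.05): continuation = 1/1.04·[0.9778·0.0000 + 0.0222·1.7700] = 0.0378; exercise value = 0.0000 ≤ continuation, so V_uu = 0.0378
Node ud (S = 12.6): continuation = 1/1.04·[0.9778·1.7700 + 0.0222·7.4400] = 1.8231; exercise value = 2.4000 > continuation, so V_ud = 2.4000 (exercise)
Node dd (S = 7.2): continuation = 1/1.04·[0.9778·7.4400 + 0.0222·10.6800] = 7.2231; exercise value = 7.8000 > continuation, so V_dd = 7.8000 (exercise)
Node u (S = 21): continuation = 1/1.04·[0.9778·0.0378 + 0.0222·2.4000] = 0.0868; exercise value = 0.0000 ≤ continuation, so V_u = 0.0868
Node d (S = 12): continuation = 1/1.04·[0.9778·2.4000 + 0.0222·7.8000] = 2.4231; exercise value = 3.0000 > continuation, so V_d = 3.0000 (exercise)
Node 0 (S = 20): continuation = 1/1.04·[0.9778·0.0868 + 0.0222·3.0000] = 0.1457; exercise value = 0.0000 ≤ continuation, so V_0 = 0.1457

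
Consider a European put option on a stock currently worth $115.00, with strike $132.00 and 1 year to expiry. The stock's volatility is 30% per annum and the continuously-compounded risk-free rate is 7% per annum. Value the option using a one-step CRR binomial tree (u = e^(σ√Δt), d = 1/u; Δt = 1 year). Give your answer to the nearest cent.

CRR parameters: u = e^(σ√Δt) = e^(0.3·√1) = 1.3499, d = 1/u = 0.7408
Per-period rate: rΔt = 0.07·1 = 0.07, so R = e^0.07 = 1.0725
Risk-neutral probability p = (e^0.07 − 0.7408)/(1.3499 − 0.7408) = 0.3317/0.6090 = 0.5446
Terminal stock prices: S_u = 155.2, S_d = 85.19
Terminal payoffs (K − S): max(-23.23, 0) = 0, max(46.81, 0) = 46.81
Node 0 (S = 115): V_0 = e^(−0.07)·[0.5446·0.0000 + 0.4554·46.8059] = 19.8739

$19.87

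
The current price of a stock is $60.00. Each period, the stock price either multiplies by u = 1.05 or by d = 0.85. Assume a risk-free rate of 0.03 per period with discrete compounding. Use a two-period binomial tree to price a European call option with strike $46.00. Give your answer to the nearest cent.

Risk-neutral probability p = (1 + 0.03 − 0.85)/(1.05 − 0.85) = 0.1800/0.2000 = 0.9000
Terminal stock prices: S_uu = 66.15, S_ud = 53.55, S_dd = 43.35
Terminal payoffs (S − K): max(20.15, 0) = 20.15, max(7.55, 0) = 7.55, max(-2.65, 0) = 0
Node u (S = 63): V_u = 1/1.03·[0.9000·20.1500 + 0.1000·7.5500] = 18.3398
Node d (S = 51): V_d = 1/1.03·[0.9000·7.5500 + 0.1000·0.0000] = 6.5971
Node 0 (S = 60): V_0 = 1/1.03·[0.9000·18.3398 + 0.1000·6.5971] = 16.6656

$16.67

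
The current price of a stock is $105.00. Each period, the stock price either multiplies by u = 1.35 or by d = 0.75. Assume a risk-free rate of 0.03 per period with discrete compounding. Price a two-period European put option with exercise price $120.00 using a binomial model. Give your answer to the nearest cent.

Risk-neutral probability p = (1 + 0.03 − 0.75)/(1.35 − 0.75) = 0.2800/0.6000 = 0.4667
Terminal stock prices: S_uu = 191.4, S_ud = 106.3, S_dd = 59.06
Terminal payoffs (K − S): max(-71.36, 0) = 0, max(13.69, 0) = 13.69, max(60.94, 0) = 60.94
Node u (S = 141.8): V_u = 1/1.03·[0.4667·0.0000 + 0.5333·13.6875] = 7.0874
Node d (S = 78.75): V_d = 1/1.03·[0.4667·13.6875 + 0.5333·60.9375] = 37.7549
Node 0 (S = 105): V_0 = 1/1.03·[0.4667·7.0874 + 0.5333·37.7549] = 22.7605

$22.76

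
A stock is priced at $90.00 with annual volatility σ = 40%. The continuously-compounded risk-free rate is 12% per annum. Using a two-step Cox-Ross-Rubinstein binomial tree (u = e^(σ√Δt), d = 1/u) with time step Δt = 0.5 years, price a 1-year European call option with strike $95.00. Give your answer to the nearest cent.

CRR parameters: u = e^(σ√Δt) = e^(0.4·√0.5) = 1.3269, d = 1/u = 0.7536
Per-period rate: rΔt = 0.12·0.5 = 0.06, so R = e^0.06 = 1.0618
Risk-neutral probability p = (e^0.06 − 0.7536)/(1.3269 − 0.7536) = 0.3082/0.5733 = 0.5376
Terminal stock prices: S_uu = 158.5, S_ud = 90, S_dd = 51.12
Terminal payoffs (S − K): max(63.46, 0) = 63.46, max(-5, 0) = 0, max(-43.88, 0) = 0
Node u (S = 119.4): V_u = e^(−0.06)·[0.5376·63.4589 + 0.4624·0.0000] = 32.1303
Node d (S = 67.83): V_d = e^(−0.06)·[0.5376·0.0000 + 0.4624·0.0000] = 0.0000
Node 0 (S = 90): V_0 = e^(−0.06)·[0.5376·32.1303 + 0.4624·0.0000] = 16.2681

$16.27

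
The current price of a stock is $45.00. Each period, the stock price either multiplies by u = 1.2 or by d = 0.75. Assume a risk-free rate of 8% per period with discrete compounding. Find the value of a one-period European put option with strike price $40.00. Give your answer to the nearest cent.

Risk-neutral probability p = (1 + 0.08 − 0.75)/(1.2 − 0.75) = 0.3300/0.4500 = 0.7333
Terminal stock prices: S_u = 54, S_d = 33.75
Terminal payoffs (K − S): max(-14, 0) = 0, max(6.25, 0) = 6.25
Node 0 (S = 45): V_0 = 1/1.08·[0.7333·0.0000 + 0.2667·6.2500] = 1.5432

$1.54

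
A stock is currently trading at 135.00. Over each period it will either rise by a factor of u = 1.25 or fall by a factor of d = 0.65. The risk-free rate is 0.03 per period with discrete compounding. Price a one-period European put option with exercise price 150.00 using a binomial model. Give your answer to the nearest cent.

22.16

Risk-neutral probability p = (1 + 0.03 − 0.65)/(1.25 − 0.65) = 0.3800/0.6000 = 0.6333
Terminal stock prices: S_u = 168.8, S_d = 87.75
Terminal payoffs (K − S): max(-18.75, 0) = 0, max(62.25, 0) = 62.25
Node 0 (S = 135): V_0 = 1/1.03·[0.6333·0.0000 + 0.3667·62.2500] = 22.1602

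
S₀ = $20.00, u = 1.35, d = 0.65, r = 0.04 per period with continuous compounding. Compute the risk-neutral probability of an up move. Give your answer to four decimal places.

Risk-neutral probability p = (e^0.04 − 0.65)/(1.35 − 0.65) = 0.3908/0.7000 = 0.5583

p = 0.5583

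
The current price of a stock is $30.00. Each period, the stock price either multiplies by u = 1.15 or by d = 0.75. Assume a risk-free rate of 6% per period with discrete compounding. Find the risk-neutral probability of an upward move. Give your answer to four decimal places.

p = 0.7750

Risk-neutral probability p = (1 + 0.06 − 0.75)/(1.15 − 0.75) = 0.3100/0.4000 = 0.7750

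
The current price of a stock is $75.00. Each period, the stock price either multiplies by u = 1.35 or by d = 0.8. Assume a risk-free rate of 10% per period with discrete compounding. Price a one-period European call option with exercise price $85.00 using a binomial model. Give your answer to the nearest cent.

Risk-neutral probability p = (1 + 0.1 − 0.8)/(1.35 − 0.8) = 0.3000/0.5500 = 0.5455
Terminal stock prices: S_u = 101.2, S_d = 60
Terminal payoffs (S − K): max(16.25, 0) = 16.25, max(-25, 0) = 0
Node 0 (S = 75): V_0 = 1/1.1·[0.5455·16.2500 + 0.4545·0.0000] = 8.0579

$8.06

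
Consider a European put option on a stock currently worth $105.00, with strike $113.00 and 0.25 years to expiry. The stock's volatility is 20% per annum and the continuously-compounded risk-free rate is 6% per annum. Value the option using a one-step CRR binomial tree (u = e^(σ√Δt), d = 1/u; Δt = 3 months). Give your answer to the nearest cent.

CRR parameters: u = e^(σ√Δt) = e^(0.2·√0.25) = 1.1052, d = 1/u = 0.9048
Per-period rate: rΔt = 0.06·0.25 = 0.015, so R = e^0.015 = 1.0151
Risk-neutral probability p = (e^0.015 − 0.9048)/(1.1052 − 0.9048) = 0.1103/0.2003 = 0.5505
Terminal stock prices: S_u = 116, S_d = 95.01
Terminal payoffs (K − S): max(-3.043, 0) = 0, max(17.99, 0) = 17.99
Node 0 (S = 105): V_0 = e^(−0.015)·[0.5505·0.0000 + 0.4495·17.9921] = 7.9677

$7.97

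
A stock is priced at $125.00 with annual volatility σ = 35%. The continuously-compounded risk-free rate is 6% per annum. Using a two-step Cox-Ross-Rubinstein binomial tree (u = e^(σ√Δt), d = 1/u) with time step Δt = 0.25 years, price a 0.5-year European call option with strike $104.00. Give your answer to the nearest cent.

CRR parameters: u = e^(σ√Δt) = e^(0.35·√0.25) = 1.1912, d = 1/u = 0.8395
Per-period rate: rΔt = 0.06·0.25 = 0.015, so R = e^0.015 = 1.0151
Risk-neutral probability p = (e^0.015 − 0.8395)/(1.1912 − 0.8395) = 0.1757/0.3518 = 0.4993
Terminal stock prices: S_uu = 177.4, S_ud = 125, S_dd = 88.09
Terminal payoffs (S − K): max(73.38, 0) = 73.38, max(21, 0) = 21, max(-15.91, 0) = 0
Node u (S = 148.9): V_u = e^(−0.015)·[0.4993·73.3834 + 0.5007·21.0000] = 46.4541
Node d (S = 104.9): V_d = e^(−0.015)·[0.4993·21.0000 + 0.5007·0.0000] = 10.3296
Node 0 (S = 125): V_0 = e^(−0.015)·[0.4993·46.4541 + 0.5007·10.3296] = 27.9451

$27.95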